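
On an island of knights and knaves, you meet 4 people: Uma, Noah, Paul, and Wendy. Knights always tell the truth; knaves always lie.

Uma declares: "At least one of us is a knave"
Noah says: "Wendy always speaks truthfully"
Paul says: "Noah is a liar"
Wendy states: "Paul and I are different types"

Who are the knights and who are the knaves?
Uma is a knight.
Noah is a knight.
Paul is a knave.
Wendy is a knight.

Verification:
- Uma (knight) says "At least one of us is a knave" - this is TRUE because Paul is a knave.
- Noah (knight) says "Wendy always speaks truthfully" - this is TRUE because Wendy is a knight.
- Paul (knave) says "Noah is a liar" - this is FALSE (a lie) because Noah is a knight.
- Wendy (knight) says "Paul and I are different types" - this is TRUE because Wendy is a knight and Paul is a knave.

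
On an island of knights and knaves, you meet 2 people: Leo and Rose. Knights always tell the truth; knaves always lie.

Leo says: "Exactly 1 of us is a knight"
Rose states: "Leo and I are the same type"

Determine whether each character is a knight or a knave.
Leo is a knight.
Rose is a knave.

Verification:
- Leo (knight) says "Exactly 1 of us is a knight" - this is TRUE because there are 1 knights.
- Rose (knave) says "Leo and I are the same type" - this is FALSE (a lie) because Rose is a knave and Leo is a knight.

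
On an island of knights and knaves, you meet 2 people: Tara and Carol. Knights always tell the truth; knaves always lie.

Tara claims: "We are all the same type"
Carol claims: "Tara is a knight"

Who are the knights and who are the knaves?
Tara is a knight.
Carol is a knight.

Verification:
- Tara (knight) says "We are all the same type" - this is TRUE because Tara and Carol are knights.
- Carol (knight) says "Tara is a knight" - this is TRUE because Tara is a knight.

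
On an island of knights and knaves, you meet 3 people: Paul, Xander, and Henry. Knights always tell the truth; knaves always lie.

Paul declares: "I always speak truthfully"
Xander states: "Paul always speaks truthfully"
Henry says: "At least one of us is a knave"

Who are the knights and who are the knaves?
Paul is a knave.
Xander is a knave.
Henry is a knight.

Verification:
- Paul (knave) says "I always speak truthfully" - this is FALSE (a lie) because Paul is a knave.
- Xander (knave) says "Paul always speaks truthfully" - this is FALSE (a lie) because Paul is a knave.
- Henry (knight) says "At least one of us is a knave" - this is TRUE because Paul and Xander are knaves.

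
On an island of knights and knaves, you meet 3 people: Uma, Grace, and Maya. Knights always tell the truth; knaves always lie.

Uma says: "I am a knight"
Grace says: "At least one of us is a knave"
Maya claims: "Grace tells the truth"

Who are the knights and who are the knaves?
Uma is a knave.
Grace is a knight.
Maya is a knight.

Verification:
- Uma (knave) says "I am a knight" - this is FALSE (a lie) because Uma is a knave.
- Grace (knight) says "At least one of us is a knave" - this is TRUE because Uma is a knave.
- Maya (knight) says "Grace tells the truth" - this is TRUE because Grace is a knight.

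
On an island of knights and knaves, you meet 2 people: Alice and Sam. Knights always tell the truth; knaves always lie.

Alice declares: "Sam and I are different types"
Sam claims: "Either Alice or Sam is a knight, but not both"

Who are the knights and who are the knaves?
Alice is a knave.
Sam is a knave.

Verification:
- Alice (knave) says "Sam and I are different types" - this is FALSE (a lie) because Alice is a knave and Sam is a knave.
- Sam (knave) says "Either Alice or Sam is a knight, but not both" - this is FALSE (a lie) because Alice is a knave and Sam is a knave.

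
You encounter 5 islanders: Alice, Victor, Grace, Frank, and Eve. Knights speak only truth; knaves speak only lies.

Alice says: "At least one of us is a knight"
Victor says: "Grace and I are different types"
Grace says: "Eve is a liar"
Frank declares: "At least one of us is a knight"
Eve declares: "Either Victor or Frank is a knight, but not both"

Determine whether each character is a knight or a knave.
Alice is a knight.
Victor is a knave.
Grace is a knave.
Frank is a knight.
Eve is a knight.

Verification:
- Alice (knight) says "At least one of us is a knight" - this is TRUE because Alice, Frank, and Eve are knights.
- Victor (knave) says "Grace and I are different types" - this is FALSE (a lie) because Victor is a knave and Grace is a knave.
- Grace (knave) says "Eve is a liar" - this is FALSE (a lie) because Eve is a knight.
- Frank (knight) says "At least one of us is a knight" - this is TRUE because Alice, Frank, and Eve are knights.
- Eve (knight) says "Either Victor or Frank is a knight, but not both" - this is TRUE because Victor is a knave and Frank is a knight.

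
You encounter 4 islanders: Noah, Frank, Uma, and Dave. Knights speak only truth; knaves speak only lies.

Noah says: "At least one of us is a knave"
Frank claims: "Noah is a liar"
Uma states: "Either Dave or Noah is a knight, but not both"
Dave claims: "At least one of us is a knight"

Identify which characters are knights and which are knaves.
Noah is a knight.
Frank is a knave.
Uma is a knave.
Dave is a knight.

Verification:
- Noah (knight) says "At least one of us is a knave" - this is TRUE because Frank and Uma are knaves.
- Frank (knave) says "Noah is a liar" - this is FALSE (a lie) because Noah is a knight.
- Uma (knave) says "Either Dave or Noah is a knight, but not both" - this is FALSE (a lie) because Dave is a knight and Noah is a knight.
- Dave (knight) says "At least one of us is a knight" - this is TRUE because Noah and Dave are knights.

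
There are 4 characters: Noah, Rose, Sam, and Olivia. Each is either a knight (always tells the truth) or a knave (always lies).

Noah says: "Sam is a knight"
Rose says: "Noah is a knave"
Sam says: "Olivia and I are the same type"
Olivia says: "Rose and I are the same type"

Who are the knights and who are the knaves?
Noah is a knave.
Rose is a knight.
Sam is a knave.
Olivia is a knight.

Verification:
- Noah (knave) says "Sam is a knight" - this is FALSE (a lie) because Sam is a knave.
- Rose (knight) says "Noah is a knave" - this is TRUE because Noah is a knave.
- Sam (knave) says "Olivia and I are the same type" - this is FALSE (a lie) because Sam is a knave and Olivia is a knight.
- Olivia (knight) says "Rose and I are the same type" - this is TRUE because Olivia is a knight and Rose is a knight.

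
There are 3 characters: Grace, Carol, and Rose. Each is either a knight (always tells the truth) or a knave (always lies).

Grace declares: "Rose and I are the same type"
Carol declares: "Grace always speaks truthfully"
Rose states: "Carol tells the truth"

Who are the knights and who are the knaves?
Grace is a knight.
Carol is a knight.
Rose is a knight.

Verification:
- Grace (knight) says "Rose and I are the same type" - this is TRUE because Grace is a knight and Rose is a knight.
- Carol (knight) says "Grace always speaks truthfully" - this is TRUE because Grace is a knight.
- Rose (knight) says "Carol tells the truth" - this is TRUE because Carol is a knight.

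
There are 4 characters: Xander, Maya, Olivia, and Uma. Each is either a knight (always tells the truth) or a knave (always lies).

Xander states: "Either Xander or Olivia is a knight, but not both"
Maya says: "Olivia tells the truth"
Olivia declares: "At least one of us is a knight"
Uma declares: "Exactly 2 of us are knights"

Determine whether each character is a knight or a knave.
Xander is a knave.
Maya is a knave.
Olivia is a knave.
Uma is a knave.

Verification:
- Xander (knave) says "Either Xander or Olivia is a knight, but not both" - this is FALSE (a lie) because Xander is a knave and Olivia is a knave.
- Maya (knave) says "Olivia tells the truth" - this is FALSE (a lie) because Olivia is a knave.
- Olivia (knave) says "At least one of us is a knight" - this is FALSE (a lie) because no one is a knight.
- Uma (knave) says "Exactly 2 of us are knights" - this is FALSE (a lie) because there are 0 knights.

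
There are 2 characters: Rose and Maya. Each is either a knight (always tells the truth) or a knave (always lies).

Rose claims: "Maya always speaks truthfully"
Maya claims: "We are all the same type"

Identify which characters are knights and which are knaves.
Rose is a knight.
Maya is a knight.

Verification:
- Rose (knight) says "Maya always speaks truthfully" - this is TRUE because Maya is a knight.
- Maya (knight) says "We are all the same type" - this is TRUE because Rose and Maya are knights.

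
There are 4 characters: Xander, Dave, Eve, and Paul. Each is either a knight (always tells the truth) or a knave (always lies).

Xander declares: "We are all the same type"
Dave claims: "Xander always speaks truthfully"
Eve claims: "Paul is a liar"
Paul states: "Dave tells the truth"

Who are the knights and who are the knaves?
Xander is a knave.
Dave is a knave.
Eve is a knight.
Paul is a knave.

Verification:
- Xander (knave) says "We are all the same type" - this is FALSE (a lie) because Eve is a knight and Xander, Dave, and Paul are knaves.
- Dave (knave) says "Xander always speaks truthfully" - this is FALSE (a lie) because Xander is a knave.
- Eve (knight) says "Paul is a liar" - this is TRUE because Paul is a knave.
- Paul (knave) says "Dave tells the truth" - this is FALSE (a lie) because Dave is a knave.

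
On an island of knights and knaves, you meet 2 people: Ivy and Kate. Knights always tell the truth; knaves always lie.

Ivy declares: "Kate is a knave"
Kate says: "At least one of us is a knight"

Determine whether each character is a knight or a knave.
Ivy is a knave.
Kate is a knight.

Verification:
- Ivy (knave) says "Kate is a knave" - this is FALSE (a lie) because Kate is a knight.
- Kate (knight) says "At least one of us is a knight" - this is TRUE because Kate is a knight.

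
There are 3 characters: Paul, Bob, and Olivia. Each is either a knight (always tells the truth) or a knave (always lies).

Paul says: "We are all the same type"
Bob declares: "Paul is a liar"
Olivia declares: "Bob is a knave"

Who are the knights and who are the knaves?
Paul is a knave.
Bob is a knight.
Olivia is a knave.

Verification:
- Paul (knave) says "We are all the same type" - this is FALSE (a lie) because Bob is a knight and Paul and Olivia are knaves.
- Bob (knight) says "Paul is a liar" - this is TRUE because Paul is a knave.
- Olivia (knave) says "Bob is a knave" - this is FALSE (a lie) because Bob is a knight.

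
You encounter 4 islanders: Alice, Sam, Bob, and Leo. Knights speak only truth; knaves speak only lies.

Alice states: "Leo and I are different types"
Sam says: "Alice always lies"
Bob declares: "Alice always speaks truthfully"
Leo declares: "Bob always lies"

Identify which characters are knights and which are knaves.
Alice is a knight.
Sam is a knave.
Bob is a knight.
Leo is a knave.

Verification:
- Alice (knight) says "Leo and I are different types" - this is TRUE because Alice is a knight and Leo is a knave.
- Sam (knave) says "Alice always lies" - this is FALSE (a lie) because Alice is a knight.
- Bob (knight) says "Alice always speaks truthfully" - this is TRUE because Alice is a knight.
- Leo (knave) says "Bob always lies" - this is FALSE (a lie) because Bob is a knight.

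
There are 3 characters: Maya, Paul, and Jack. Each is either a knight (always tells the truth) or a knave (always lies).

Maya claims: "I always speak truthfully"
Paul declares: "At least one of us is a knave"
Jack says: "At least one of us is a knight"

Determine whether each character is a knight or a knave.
Maya is a knave.
Paul is a knight.
Jack is a knight.

Verification:
- Maya (knave) says "I always speak truthfully" - this is FALSE (a lie) because Maya is a knave.
- Paul (knight) says "At least one of us is a knave" - this is TRUE because Maya is a knave.
- Jack (knight) says "At least one of us is a knight" - this is TRUE because Paul and Jack are knights.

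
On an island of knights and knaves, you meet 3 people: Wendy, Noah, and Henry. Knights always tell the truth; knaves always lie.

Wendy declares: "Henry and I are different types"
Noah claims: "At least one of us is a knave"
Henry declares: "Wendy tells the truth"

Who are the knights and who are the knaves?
Wendy is a knave.
Noah is a knight.
Henry is a knave.

Verification:
- Wendy (knave) says "Henry and I are different types" - this is FALSE (a lie) because Wendy is a knave and Henry is a knave.
- Noah (knight) says "At least one of us is a knave" - this is TRUE because Wendy and Henry are knaves.
- Henry (knave) says "Wendy tells the truth" - this is FALSE (a lie) because Wendy is a knave.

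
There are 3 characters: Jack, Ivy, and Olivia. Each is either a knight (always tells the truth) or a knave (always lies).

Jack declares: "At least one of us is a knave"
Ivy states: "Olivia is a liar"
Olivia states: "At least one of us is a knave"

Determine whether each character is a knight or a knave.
Jack is a knight.
Ivy is a knave.
Olivia is a knight.

Verification:
- Jack (knight) says "At least one of us is a knave" - this is TRUE because Ivy is a knave.
- Ivy (knave) says "Olivia is a liar" - this is FALSE (a lie) because Olivia is a knight.
- Olivia (knight) says "At least one of us is a knave" - this is TRUE because Ivy is a knave.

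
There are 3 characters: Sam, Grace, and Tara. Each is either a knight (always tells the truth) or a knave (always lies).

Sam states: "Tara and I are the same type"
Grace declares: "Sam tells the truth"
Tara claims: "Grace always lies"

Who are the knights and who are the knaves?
Sam is a knave.
Grace is a knave.
Tara is a knight.

Verification:
- Sam (knave) says "Tara and I are the same type" - this is FALSE (a lie) because Sam is a knave and Tara is a knight.
- Grace (knave) says "Sam tells the truth" - this is FALSE (a lie) because Sam is a knave.
- Tara (knight) says "Grace always lies" - this is TRUE because Grace is a knave.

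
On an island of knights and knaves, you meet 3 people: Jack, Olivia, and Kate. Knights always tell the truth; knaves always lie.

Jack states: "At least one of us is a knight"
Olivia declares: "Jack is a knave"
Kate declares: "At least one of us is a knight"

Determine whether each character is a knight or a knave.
Jack is a knight.
Olivia is a knave.
Kate is a knight.

Verification:
- Jack (knight) says "At least one of us is a knight" - this is TRUE because Jack and Kate are knights.
- Olivia (knave) says "Jack is a knave" - this is FALSE (a lie) because Jack is a knight.
- Kate (knight) says "At least one of us is a knight" - this is TRUE because Jack and Kate are knights.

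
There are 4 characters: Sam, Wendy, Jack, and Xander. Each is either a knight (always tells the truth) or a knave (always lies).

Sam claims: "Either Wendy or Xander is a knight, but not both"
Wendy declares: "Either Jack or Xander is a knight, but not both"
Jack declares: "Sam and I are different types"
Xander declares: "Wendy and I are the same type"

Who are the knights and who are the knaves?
Sam is a knave.
Wendy is a knight.
Jack is a knave.
Xander is a knight.

Verification:
- Sam (knave) says "Either Wendy or Xander is a knight, but not both" - this is FALSE (a lie) because Wendy is a knight and Xander is a knight.
- Wendy (knight) says "Either Jack or Xander is a knight, but not both" - this is TRUE because Jack is a knave and Xander is a knight.
- Jack (knave) says "Sam and I are different types" - this is FALSE (a lie) because Jack is a knave and Sam is a knave.
- Xander (knight) says "Wendy and I are the same type" - this is TRUE because Xander is a knight and Wendy is a knight.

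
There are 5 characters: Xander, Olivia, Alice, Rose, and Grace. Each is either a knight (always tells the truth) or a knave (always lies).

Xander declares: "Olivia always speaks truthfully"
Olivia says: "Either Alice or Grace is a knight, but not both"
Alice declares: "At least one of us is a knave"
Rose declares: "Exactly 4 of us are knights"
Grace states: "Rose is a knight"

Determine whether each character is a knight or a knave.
Xander is a knight.
Olivia is a knight.
Alice is a knight.
Rose is a knave.
Grace is a knave.

Verification:
- Xander (knight) says "Olivia always speaks truthfully" - this is TRUE because Olivia is a knight.
- Olivia (knight) says "Either Alice or Grace is a knight, but not both" - this is TRUE because Alice is a knight and Grace is a knave.
- Alice (knight) says "At least one of us is a knave" - this is TRUE because Rose and Grace are knaves.
- Rose (knave) says "Exactly 4 of us are knights" - this is FALSE (a lie) because there are 3 knights.
- Grace (knave) says "Rose is a knight" - this is FALSE (a lie) because Rose is a knave.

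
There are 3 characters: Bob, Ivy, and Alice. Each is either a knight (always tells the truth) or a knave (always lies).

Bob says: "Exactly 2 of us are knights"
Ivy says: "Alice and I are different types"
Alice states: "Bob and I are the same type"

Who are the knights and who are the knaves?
Bob is a knight.
Ivy is a knight.
Alice is a knave.

Verification:
- Bob (knight) says "Exactly 2 of us are knights" - this is TRUE because there are 2 knights.
- Ivy (knight) says "Alice and I are different types" - this is TRUE because Ivy is a knight and Alice is a knave.
- Alice (knave) says "Bob and I are the same type" - this is FALSE (a lie) because Alice is a knave and Bob is a knight.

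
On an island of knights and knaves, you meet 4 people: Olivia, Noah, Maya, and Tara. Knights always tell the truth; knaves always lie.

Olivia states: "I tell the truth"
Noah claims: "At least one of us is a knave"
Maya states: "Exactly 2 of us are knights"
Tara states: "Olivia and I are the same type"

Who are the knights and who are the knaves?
Olivia is a knight.
Noah is a knight.
Maya is a knave.
Tara is a knight.

Verification:
- Olivia (knight) says "I tell the truth" - this is TRUE because Olivia is a knight.
- Noah (knight) says "At least one of us is a knave" - this is TRUE because Maya is a knave.
- Maya (knave) says "Exactly 2 of us are knights" - this is FALSE (a lie) because there are 3 knights.
- Tara (knight) says "Olivia and I are the same type" - this is TRUE because Tara is a knight and Olivia is a knight.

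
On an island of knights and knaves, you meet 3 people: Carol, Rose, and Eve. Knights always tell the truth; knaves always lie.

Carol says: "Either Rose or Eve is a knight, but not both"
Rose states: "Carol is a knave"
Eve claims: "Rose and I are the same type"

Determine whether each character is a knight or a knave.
Carol is a knave.
Rose is a knight.
Eve is a knight.

Verification:
- Carol (knave) says "Either Rose or Eve is a knight, but not both" - this is FALSE (a lie) because Rose is a knight and Eve is a knight.
- Rose (knight) says "Carol is a knave" - this is TRUE because Carol is a knave.
- Eve (knight) says "Rose and I are the same type" - this is TRUE because Eve is a knight and Rose is a knight.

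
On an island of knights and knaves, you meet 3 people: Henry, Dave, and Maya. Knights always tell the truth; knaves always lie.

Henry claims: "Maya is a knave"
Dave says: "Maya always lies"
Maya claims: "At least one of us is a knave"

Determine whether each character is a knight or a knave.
Henry is a knave.
Dave is a knave.
Maya is a knight.

Verification:
- Henry (knave) says "Maya is a knave" - this is FALSE (a lie) because Maya is a knight.
- Dave (knave) says "Maya always lies" - this is FALSE (a lie) because Maya is a knight.
- Maya (knight) says "At least one of us is a knave" - this is TRUE because Henry and Dave are knaves.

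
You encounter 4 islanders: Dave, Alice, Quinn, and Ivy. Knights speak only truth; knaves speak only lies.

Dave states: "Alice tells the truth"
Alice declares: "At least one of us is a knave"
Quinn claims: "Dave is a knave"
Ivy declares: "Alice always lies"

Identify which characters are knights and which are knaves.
Dave is a knight.
Alice is a knight.
Quinn is a knave.
Ivy is a knave.

Verification:
- Dave (knight) says "Alice tells the truth" - this is TRUE because Alice is a knight.
- Alice (knight) says "At least one of us is a knave" - this is TRUE because Quinn and Ivy are knaves.
- Quinn (knave) says "Dave is a knave" - this is FALSE (a lie) because Dave is a knight.
- Ivy (knave) says "Alice always lies" - this is FALSE (a lie) because Alice is a knight.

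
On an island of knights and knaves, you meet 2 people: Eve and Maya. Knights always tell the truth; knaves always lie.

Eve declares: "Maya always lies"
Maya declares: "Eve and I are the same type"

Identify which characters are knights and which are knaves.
Eve is a knight.
Maya is a knave.

Verification:
- Eve (knight) says "Maya always lies" - this is TRUE because Maya is a knave.
- Maya (knave) says "Eve and I are the same type" - this is FALSE (a lie) because Maya is a knave and Eve is a knight.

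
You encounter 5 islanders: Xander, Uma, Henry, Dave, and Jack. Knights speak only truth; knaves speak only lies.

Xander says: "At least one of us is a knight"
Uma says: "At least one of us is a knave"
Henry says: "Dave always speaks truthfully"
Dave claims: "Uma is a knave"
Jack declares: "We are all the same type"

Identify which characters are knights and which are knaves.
Xander is a knight.
Uma is a knight.
Henry is a knave.
Dave is a knave.
Jack is a knave.

Verification:
- Xander (knight) says "At least one of us is a knight" - this is TRUE because Xander and Uma are knights.
- Uma (knight) says "At least one of us is a knave" - this is TRUE because Henry, Dave, and Jack are knaves.
- Henry (knave) says "Dave always speaks truthfully" - this is FALSE (a lie) because Dave is a knave.
- Dave (knave) says "Uma is a knave" - this is FALSE (a lie) because Uma is a knight.
- Jack (knave) says "We are all the same type" - this is FALSE (a lie) because Xander and Uma are knights and Henry, Dave, and Jack are knaves.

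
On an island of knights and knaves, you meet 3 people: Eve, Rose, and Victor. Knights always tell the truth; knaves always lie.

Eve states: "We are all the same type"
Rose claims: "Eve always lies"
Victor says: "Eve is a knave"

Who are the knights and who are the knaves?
Eve is a knave.
Rose is a knight.
Victor is a knight.

Verification:
- Eve (knave) says "We are all the same type" - this is FALSE (a lie) because Rose and Victor are knights and Eve is a knave.
- Rose (knight) says "Eve always lies" - this is TRUE because Eve is a knave.
- Victor (knight) says "Eve is a knave" - this is TRUE because Eve is a knave.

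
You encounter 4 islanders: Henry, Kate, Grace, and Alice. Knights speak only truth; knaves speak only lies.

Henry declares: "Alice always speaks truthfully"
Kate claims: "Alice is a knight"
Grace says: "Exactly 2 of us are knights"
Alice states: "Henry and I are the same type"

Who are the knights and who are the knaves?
Henry is a knight.
Kate is a knight.
Grace is a knave.
Alice is a knight.

Verification:
- Henry (knight) says "Alice always speaks truthfully" - this is TRUE because Alice is a knight.
- Kate (knight) says "Alice is a knight" - this is TRUE because Alice is a knight.
- Grace (knave) says "Exactly 2 of us are knights" - this is FALSE (a lie) because there are 3 knights.
- Alice (knight) says "Henry and I are the same type" - this is TRUE because Alice is a knight and Henry is a knight.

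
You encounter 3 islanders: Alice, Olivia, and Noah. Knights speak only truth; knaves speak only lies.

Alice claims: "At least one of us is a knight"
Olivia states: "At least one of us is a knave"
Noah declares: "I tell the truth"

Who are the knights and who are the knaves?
Alice is a knight.
Olivia is a knight.
Noah is a knave.

Verification:
- Alice (knight) says "At least one of us is a knight" - this is TRUE because Alice and Olivia are knights.
- Olivia (knight) says "At least one of us is a knave" - this is TRUE because Noah is a knave.
- Noah (knave) says "I tell the truth" - this is FALSE (a lie) because Noah is a knave.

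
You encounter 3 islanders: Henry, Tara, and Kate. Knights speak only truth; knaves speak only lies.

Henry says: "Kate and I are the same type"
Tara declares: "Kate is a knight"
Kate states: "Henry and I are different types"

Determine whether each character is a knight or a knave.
Henry is a knave.
Tara is a knight.
Kate is a knight.

Verification:
- Henry (knave) says "Kate and I are the same type" - this is FALSE (a lie) because Henry is a knave and Kate is a knight.
- Tara (knight) says "Kate is a knight" - this is TRUE because Kate is a knight.
- Kate (knight) says "Henry and I are different types" - this is TRUE because Kate is a knight and Henry is a knave.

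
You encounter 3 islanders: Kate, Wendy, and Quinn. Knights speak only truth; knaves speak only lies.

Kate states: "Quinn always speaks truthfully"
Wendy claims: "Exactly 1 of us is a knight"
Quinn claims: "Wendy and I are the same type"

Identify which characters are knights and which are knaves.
Kate is a knave.
Wendy is a knight.
Quinn is a knave.

Verification:
- Kate (knave) says "Quinn always speaks truthfully" - this is FALSE (a lie) because Quinn is a knave.
- Wendy (knight) says "Exactly 1 of us is a knight" - this is TRUE because there are 1 knights.
- Quinn (knave) says "Wendy and I are the same type" - this is FALSE (a lie) because Quinn is a knave and Wendy is a knight.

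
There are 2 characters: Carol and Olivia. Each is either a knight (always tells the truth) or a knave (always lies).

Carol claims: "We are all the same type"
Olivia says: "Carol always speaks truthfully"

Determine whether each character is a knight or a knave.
Carol is a knight.
Olivia is a knight.

Verification:
- Carol (knight) says "We are all the same type" - this is TRUE because Carol and Olivia are knights.
- Olivia (knight) says "Carol always speaks truthfully" - this is TRUE because Carol is a knight.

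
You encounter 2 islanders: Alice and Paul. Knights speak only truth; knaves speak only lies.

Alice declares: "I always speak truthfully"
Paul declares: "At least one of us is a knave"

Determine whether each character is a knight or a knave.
Alice is a knave.
Paul is a knight.

Verification:
- Alice (knave) says "I always speak truthfully" - this is FALSE (a lie) because Alice is a knave.
- Paul (knight) says "At least one of us is a knave" - this is TRUE because Alice is a knave.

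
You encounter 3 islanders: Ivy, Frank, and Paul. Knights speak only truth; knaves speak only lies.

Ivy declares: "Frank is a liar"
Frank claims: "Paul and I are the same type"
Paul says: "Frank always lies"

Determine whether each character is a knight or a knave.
Ivy is a knight.
Frank is a knave.
Paul is a knight.

Verification:
- Ivy (knight) says "Frank is a liar" - this is TRUE because Frank is a knave.
- Frank (knave) says "Paul and I are the same type" - this is FALSE (a lie) because Frank is a knave and Paul is a knight.
- Paul (knight) says "Frank always lies" - this is TRUE because Frank is a knave.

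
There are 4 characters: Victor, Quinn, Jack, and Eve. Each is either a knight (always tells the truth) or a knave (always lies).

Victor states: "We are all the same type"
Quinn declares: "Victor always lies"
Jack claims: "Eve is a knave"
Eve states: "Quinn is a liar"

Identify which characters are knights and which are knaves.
Victor is a knave.
Quinn is a knight.
Jack is a knight.
Eve is a knave.

Verification:
- Victor (knave) says "We are all the same type" - this is FALSE (a lie) because Quinn and Jack are knights and Victor and Eve are knaves.
- Quinn (knight) says "Victor always lies" - this is TRUE because Victor is a knave.
- Jack (knight) says "Eve is a knave" - this is TRUE because Eve is a knave.
- Eve (knave) says "Quinn is a liar" - this is FALSE (a lie) because Quinn is a knight.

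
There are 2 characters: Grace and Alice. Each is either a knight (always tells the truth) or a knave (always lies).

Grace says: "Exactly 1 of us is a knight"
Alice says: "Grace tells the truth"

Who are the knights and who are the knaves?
Grace is a knave.
Alice is a knave.

Verification:
- Grace (knave) says "Exactly 1 of us is a knight" - this is FALSE (a lie) because there are 0 knights.
- Alice (knave) says "Grace tells the truth" - this is FALSE (a lie) because Grace is a knave.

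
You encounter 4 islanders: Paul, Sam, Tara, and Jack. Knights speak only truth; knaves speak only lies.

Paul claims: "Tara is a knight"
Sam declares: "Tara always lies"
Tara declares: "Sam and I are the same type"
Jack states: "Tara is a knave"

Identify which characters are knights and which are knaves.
Paul is a knave.
Sam is a knight.
Tara is a knave.
Jack is a knight.

Verification:
- Paul (knave) says "Tara is a knight" - this is FALSE (a lie) because Tara is a knave.
- Sam (knight) says "Tara always lies" - this is TRUE because Tara is a knave.
- Tara (knave) says "Sam and I are the same type" - this is FALSE (a lie) because Tara is a knave and Sam is a knight.
- Jack (knight) says "Tara is a knave" - this is TRUE because Tara is a knave.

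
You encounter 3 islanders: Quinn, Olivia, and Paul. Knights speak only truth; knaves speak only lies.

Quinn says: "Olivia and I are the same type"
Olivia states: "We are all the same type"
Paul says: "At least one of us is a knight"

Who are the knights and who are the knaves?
Quinn is a knight.
Olivia is a knight.
Paul is a knight.

Verification:
- Quinn (knight) says "Olivia and I are the same type" - this is TRUE because Quinn is a knight and Olivia is a knight.
- Olivia (knight) says "We are all the same type" - this is TRUE because Quinn, Olivia, and Paul are knights.
- Paul (knight) says "At least one of us is a knight" - this is TRUE because Quinn, Olivia, and Paul are knights.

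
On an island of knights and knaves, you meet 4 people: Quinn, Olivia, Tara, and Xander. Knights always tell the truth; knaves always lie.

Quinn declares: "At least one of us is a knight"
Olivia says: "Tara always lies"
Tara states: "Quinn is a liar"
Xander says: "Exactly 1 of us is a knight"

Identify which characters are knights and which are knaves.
Quinn is a knight.
Olivia is a knight.
Tara is a knave.
Xander is a knave.

Verification:
- Quinn (knight) says "At least one of us is a knight" - this is TRUE because Quinn and Olivia are knights.
- Olivia (knight) says "Tara always lies" - this is TRUE because Tara is a knave.
- Tara (knave) says "Quinn is a liar" - this is FALSE (a lie) because Quinn is a knight.
- Xander (knave) says "Exactly 1 of us is a knight" - this is FALSE (a lie) because there are 2 knights.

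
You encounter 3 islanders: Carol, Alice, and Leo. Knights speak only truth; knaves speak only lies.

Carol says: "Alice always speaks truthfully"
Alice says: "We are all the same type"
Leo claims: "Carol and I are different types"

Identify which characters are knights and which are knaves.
Carol is a knave.
Alice is a knave.
Leo is a knight.

Verification:
- Carol (knave) says "Alice always speaks truthfully" - this is FALSE (a lie) because Alice is a knave.
- Alice (knave) says "We are all the same type" - this is FALSE (a lie) because Leo is a knight and Carol and Alice are knaves.
- Leo (knight) says "Carol and I are different types" - this is TRUE because Leo is a knight and Carol is a knave.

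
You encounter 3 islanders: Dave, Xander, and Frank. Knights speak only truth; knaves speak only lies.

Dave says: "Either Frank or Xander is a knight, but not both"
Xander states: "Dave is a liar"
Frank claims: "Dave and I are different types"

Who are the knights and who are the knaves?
Dave is a knave.
Xander is a knight.
Frank is a knight.

Verification:
- Dave (knave) says "Either Frank or Xander is a knight, but not both" - this is FALSE (a lie) because Frank is a knight and Xander is a knight.
- Xander (knight) says "Dave is a liar" - this is TRUE because Dave is a knave.
- Frank (knight) says "Dave and I are different types" - this is TRUE because Frank is a knight and Dave is a knave.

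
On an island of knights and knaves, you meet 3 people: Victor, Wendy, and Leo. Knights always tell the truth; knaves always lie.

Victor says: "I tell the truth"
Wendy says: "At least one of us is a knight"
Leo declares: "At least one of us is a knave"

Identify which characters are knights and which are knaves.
Victor is a knave.
Wendy is a knight.
Leo is a knight.

Verification:
- Victor (knave) says "I tell the truth" - this is FALSE (a lie) because Victor is a knave.
- Wendy (knight) says "At least one of us is a knight" - this is TRUE because Wendy and Leo are knights.
- Leo (knight) says "At least one of us is a knave" - this is TRUE because Victor is a knave.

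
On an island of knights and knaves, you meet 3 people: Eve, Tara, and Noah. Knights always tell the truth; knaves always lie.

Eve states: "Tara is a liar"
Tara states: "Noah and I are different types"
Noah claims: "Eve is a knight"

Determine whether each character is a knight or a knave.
Eve is a knave.
Tara is a knight.
Noah is a knave.

Verification:
- Eve (knave) says "Tara is a liar" - this is FALSE (a lie) because Tara is a knight.
- Tara (knight) says "Noah and I are different types" - this is TRUE because Tara is a knight and Noah is a knave.
- Noah (knave) says "Eve is a knight" - this is FALSE (a lie) because Eve is a knave.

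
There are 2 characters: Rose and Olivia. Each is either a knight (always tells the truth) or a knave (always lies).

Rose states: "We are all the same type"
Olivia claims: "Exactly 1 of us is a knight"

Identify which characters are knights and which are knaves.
Rose is a knave.
Olivia is a knight.

Verification:
- Rose (knave) says "We are all the same type" - this is FALSE (a lie) because Olivia is a knight and Rose is a knave.
- Olivia (knight) says "Exactly 1 of us is a knight" - this is TRUE because there are 1 knights.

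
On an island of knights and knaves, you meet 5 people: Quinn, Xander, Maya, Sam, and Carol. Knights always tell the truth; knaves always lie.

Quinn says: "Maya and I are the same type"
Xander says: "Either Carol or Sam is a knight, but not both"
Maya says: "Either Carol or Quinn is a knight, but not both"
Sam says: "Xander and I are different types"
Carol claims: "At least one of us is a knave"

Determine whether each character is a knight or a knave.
Quinn is a knave.
Xander is a knave.
Maya is a knight.
Sam is a knight.
Carol is a knight.

Verification:
- Quinn (knave) says "Maya and I are the same type" - this is FALSE (a lie) because Quinn is a knave and Maya is a knight.
- Xander (knave) says "Either Carol or Sam is a knight, but not both" - this is FALSE (a lie) because Carol is a knight and Sam is a knight.
- Maya (knight) says "Either Carol or Quinn is a knight, but not both" - this is TRUE because Carol is a knight and Quinn is a knave.
- Sam (knight) says "Xander and I are different types" - this is TRUE because Sam is a knight and Xander is a knave.
- Carol (knight) says "At least one of us is a knave" - this is TRUE because Quinn and Xander are knaves.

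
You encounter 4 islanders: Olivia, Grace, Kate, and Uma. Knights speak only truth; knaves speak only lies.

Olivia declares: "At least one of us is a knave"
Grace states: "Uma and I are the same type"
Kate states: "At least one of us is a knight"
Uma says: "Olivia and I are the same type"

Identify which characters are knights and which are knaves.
Olivia is a knight.
Grace is a knave.
Kate is a knight.
Uma is a knight.

Verification:
- Olivia (knight) says "At least one of us is a knave" - this is TRUE because Grace is a knave.
- Grace (knave) says "Uma and I are the same type" - this is FALSE (a lie) because Grace is a knave and Uma is a knight.
- Kate (knight) says "At least one of us is a knight" - this is TRUE because Olivia, Kate, and Uma are knights.
- Uma (knight) says "Olivia and I are the same type" - this is TRUE because Uma is a knight and Olivia is a knight.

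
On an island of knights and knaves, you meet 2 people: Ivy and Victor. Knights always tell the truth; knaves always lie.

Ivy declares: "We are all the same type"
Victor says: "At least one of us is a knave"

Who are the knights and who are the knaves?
Ivy is a knave.
Victor is a knight.

Verification:
- Ivy (knave) says "We are all the same type" - this is FALSE (a lie) because Victor is a knight and Ivy is a knave.
- Victor (knight) says "At least one of us is a knave" - this is TRUE because Ivy is a knave.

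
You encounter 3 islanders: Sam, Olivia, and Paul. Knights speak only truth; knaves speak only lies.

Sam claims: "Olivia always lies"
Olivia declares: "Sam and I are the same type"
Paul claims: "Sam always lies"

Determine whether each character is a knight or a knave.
Sam is a knight.
Olivia is a knave.
Paul is a knave.

Verification:
- Sam (knight) says "Olivia always lies" - this is TRUE because Olivia is a knave.
- Olivia (knave) says "Sam and I are the same type" - this is FALSE (a lie) because Olivia is a knave and Sam is a knight.
- Paul (knave) says "Sam always lies" - this is FALSE (a lie) because Sam is a knight.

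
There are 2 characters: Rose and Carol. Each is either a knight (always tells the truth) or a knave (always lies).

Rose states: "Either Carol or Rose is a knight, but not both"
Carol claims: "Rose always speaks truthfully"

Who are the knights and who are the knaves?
Rose is a knave.
Carol is a knave.

Verification:
- Rose (knave) says "Either Carol or Rose is a knight, but not both" - this is FALSE (a lie) because Carol is a knave and Rose is a knave.
- Carol (knave) says "Rose always speaks truthfully" - this is FALSE (a lie) because Rose is a knave.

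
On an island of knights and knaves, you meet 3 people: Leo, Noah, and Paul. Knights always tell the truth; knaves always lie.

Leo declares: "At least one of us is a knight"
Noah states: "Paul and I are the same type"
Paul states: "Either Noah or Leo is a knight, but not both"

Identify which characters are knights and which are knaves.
Leo is a knight.
Noah is a knave.
Paul is a knight.

Verification:
- Leo (knight) says "At least one of us is a knight" - this is TRUE because Leo and Paul are knights.
- Noah (knave) says "Paul and I are the same type" - this is FALSE (a lie) because Noah is a knave and Paul is a knight.
- Paul (knight) says "Either Noah or Leo is a knight, but not both" - this is TRUE because Noah is a knave and Leo is a knight.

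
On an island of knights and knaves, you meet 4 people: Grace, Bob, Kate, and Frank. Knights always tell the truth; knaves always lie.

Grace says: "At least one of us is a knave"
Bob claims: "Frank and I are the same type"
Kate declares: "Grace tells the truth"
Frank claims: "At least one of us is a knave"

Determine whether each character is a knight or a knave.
Grace is a knight.
Bob is a knave.
Kate is a knight.
Frank is a knight.

Verification:
- Grace (knight) says "At least one of us is a knave" - this is TRUE because Bob is a knave.
- Bob (knave) says "Frank and I are the same type" - this is FALSE (a lie) because Bob is a knave and Frank is a knight.
- Kate (knight) says "Grace tells the truth" - this is TRUE because Grace is a knight.
- Frank (knight) says "At least one of us is a knave" - this is TRUE because Bob is a knave.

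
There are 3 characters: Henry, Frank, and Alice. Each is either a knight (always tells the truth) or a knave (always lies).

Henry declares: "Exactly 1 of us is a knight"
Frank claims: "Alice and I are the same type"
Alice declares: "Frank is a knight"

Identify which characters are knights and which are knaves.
Henry is a knave.
Frank is a knight.
Alice is a knight.

Verification:
- Henry (knave) says "Exactly 1 of us is a knight" - this is FALSE (a lie) because there are 2 knights.
- Frank (knight) says "Alice and I are the same type" - this is TRUE because Frank is a knight and Alice is a knight.
- Alice (knight) says "Frank is a knight" - this is TRUE because Frank is a knight.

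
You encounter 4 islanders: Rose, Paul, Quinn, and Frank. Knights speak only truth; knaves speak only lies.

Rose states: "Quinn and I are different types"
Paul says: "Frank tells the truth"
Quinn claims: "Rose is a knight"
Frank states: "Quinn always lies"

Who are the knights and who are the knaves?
Rose is a knave.
Paul is a knight.
Quinn is a knave.
Frank is a knight.

Verification:
- Rose (knave) says "Quinn and I are different types" - this is FALSE (a lie) because Rose is a knave and Quinn is a knave.
- Paul (knight) says "Frank tells the truth" - this is TRUE because Frank is a knight.
- Quinn (knave) says "Rose is a knight" - this is FALSE (a lie) because Rose is a knave.
- Frank (knight) says "Quinn always lies" - this is TRUE because Quinn is a knave.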